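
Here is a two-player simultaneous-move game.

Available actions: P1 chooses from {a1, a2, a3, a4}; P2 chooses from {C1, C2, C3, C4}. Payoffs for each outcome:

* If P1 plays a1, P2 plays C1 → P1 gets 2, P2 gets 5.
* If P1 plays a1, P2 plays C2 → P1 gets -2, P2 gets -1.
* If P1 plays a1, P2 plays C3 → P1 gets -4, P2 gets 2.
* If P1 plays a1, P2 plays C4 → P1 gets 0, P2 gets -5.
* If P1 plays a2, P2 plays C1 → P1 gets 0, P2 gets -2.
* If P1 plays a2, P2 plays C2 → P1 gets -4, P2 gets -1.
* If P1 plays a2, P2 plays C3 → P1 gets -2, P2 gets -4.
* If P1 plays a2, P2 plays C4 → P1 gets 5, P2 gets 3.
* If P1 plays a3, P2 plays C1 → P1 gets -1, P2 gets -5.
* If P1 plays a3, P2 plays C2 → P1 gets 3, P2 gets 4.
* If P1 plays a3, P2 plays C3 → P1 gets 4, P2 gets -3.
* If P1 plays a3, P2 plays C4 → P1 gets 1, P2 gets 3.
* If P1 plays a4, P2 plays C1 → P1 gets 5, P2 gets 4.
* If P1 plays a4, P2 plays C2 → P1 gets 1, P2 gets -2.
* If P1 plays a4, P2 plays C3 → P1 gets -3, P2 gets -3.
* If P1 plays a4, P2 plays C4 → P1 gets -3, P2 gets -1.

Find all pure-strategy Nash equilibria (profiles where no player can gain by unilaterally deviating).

The pure Nash equilibria are (a2, C4), (a3, C2), (a4, C1).

(a1, C1): P1 can switch to a4 (2 → 5). Not NE.
(a1, C2): P1 can switch to a3 (-2 → 3). Not NE.
(a1, C3): P1 can switch to a2 (-4 → -2). Not NE.
(a1, C4): P1 can switch to a2 (0 → 5). Not NE.
(a2, C1): P1 can switch to a1 (0 → 2). Not NE.
(a2, C2): P1 can switch to a1 (-4 → -2). Not NE.
(a2, C3): P1 can switch to a3 (-2 → 4). Not NE.
(a2, C4): P1 gets 5, best alternative 1; P2 gets 3, best alternative -1. No profitable deviation — NE.
(a3, C1): P1 can switch to a1 (-1 → 2). Not NE.
(a3, C2): P1 gets 3, best alternative 1; P2 gets 4, best alternative 3. No profitable deviation — NE.
(a3, C3): P2 can switch to C2 (-3 → 4). Not NE.
(a3, C4): P1 can switch to a2 (1 → 5). Not NE.
(a4, C1): P1 gets 5, best alternative 2; P2 gets 4, best alternative -1. No profitable deviation — NE.
(The remaining 3 profiles each have a profitable deviation by the same check.)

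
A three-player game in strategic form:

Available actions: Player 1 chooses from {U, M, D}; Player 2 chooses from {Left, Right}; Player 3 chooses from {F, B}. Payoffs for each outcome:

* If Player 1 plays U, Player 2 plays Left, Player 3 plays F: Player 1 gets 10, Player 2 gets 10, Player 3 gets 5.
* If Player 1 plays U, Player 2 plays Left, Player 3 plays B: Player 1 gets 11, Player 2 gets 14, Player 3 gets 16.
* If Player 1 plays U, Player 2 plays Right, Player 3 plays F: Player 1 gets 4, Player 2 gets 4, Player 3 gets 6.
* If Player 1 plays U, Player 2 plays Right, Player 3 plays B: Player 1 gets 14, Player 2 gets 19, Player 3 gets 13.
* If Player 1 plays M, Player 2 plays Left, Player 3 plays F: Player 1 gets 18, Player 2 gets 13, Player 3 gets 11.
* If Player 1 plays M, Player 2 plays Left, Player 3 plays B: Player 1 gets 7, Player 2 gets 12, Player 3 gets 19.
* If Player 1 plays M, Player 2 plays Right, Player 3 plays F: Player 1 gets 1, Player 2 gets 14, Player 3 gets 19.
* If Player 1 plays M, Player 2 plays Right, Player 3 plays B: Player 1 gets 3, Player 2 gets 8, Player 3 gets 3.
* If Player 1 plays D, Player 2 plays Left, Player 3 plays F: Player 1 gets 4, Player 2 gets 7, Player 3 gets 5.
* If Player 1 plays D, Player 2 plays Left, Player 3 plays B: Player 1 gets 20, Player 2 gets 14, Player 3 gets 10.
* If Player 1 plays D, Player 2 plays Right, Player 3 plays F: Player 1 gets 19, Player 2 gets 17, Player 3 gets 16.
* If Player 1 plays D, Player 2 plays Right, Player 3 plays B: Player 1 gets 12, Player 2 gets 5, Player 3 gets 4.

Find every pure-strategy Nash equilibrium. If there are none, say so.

Player 1 against (Left, F): payoffs 10, 18, 4 → best response M.
Player 1 against (Left, B): payoffs 11, 7, 20 → best response D.
Player 1 against (Right, F): payoffs 4, 1, 19 → best response D.
Player 1 against (Right, B): payoffs 14, 3, 12 → best response U.
Player 2 against (U, F): payoffs 10, 4 → best response Left.
Player 2 against (U, B): payoffs 14, 19 → best response Right.
Player 2 against (M, F): payoffs 13, 14 → best response Right.
Player 2 against (M, B): payoffs 12, 8 → best response Left.
Player 2 against (D, F): payoffs 7, 17 → best response Right.
Player 2 against (D, B): payoffs 14, 5 → best response Left.
Player 3 against (U, Left): payoffs 5, 16 → best response B.
Player 3 against (U, Right): payoffs 6, 13 → best response B.
Player 3 against (M, Left): payoffs 11, 19 → best response B.
Player 3 against (M, Right): payoffs 19, 3 → best response F.
Player 3 against (D, Left): payoffs 5, 10 → best response B.
Player 3 against (D, Right): payoffs 16, 4 → best response F.
Mutual best responses: (U, Right, B); (D, Left, B); (D, Right, F).

Pure-strategy Nash equilibria: (U, Right, B), (D, Left, B), (D, Right, F)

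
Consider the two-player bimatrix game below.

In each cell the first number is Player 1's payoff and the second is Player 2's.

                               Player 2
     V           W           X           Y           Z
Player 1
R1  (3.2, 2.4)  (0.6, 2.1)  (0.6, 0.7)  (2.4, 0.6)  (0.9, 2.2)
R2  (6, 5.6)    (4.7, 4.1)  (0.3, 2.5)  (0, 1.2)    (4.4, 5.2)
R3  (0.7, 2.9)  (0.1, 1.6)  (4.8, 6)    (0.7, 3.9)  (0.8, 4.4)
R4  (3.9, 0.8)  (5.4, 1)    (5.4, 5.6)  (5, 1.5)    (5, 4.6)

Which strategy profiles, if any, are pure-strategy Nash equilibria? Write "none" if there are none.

Player 1 against V: payoffs 3.2, 6, 0.7, 3.9 → best response R2.
Player 1 against W: payoffs 0.6, 4.7, 0.1, 5.4 → best response R4.
Player 1 against X: payoffs 0.6, 0.3, 4.8, 5.4 → best response R4.
Player 1 against Y: payoffs 2.4, 0, 0.7, 5 → best response R4.
Player 1 against Z: payoffs 0.9, 4.4, 0.8, 5 → best response R4.
Player 2 against R1: payoffs 2.4, 2.1, 0.7, 0.6, 2.2 → best response V.
Player 2 against R2: payoffs 5.6, 4.1, 2.5, 1.2, 5.2 → best response V.
Player 2 against R3: payoffs 2.9, 1.6, 6, 3.9, 4.4 → best response X.
Player 2 against R4: payoffs 0.8, 1, 5.6, 1.5, 4.6 → best response X.
Mutual best responses: (R2, V); (R4, X).

(R2, V); (R4, X)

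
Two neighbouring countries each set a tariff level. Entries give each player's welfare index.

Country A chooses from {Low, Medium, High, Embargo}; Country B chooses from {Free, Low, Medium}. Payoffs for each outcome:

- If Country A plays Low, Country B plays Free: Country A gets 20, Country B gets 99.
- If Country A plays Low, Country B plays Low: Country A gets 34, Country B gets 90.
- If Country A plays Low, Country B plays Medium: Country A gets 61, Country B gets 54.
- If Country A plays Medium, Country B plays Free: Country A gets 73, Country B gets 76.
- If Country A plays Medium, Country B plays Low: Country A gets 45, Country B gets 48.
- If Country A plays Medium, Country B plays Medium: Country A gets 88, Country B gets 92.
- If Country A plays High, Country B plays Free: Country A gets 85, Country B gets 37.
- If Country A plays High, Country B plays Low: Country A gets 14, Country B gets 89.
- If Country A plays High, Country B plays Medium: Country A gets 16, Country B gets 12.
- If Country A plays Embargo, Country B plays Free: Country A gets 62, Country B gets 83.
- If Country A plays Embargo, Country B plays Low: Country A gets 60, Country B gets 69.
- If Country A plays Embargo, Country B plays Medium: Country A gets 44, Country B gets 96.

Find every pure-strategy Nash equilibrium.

Country A against Free: payoffs 20, 73, 85, 62 → best response High.
Country A against Low: payoffs 34, 45, 14, 60 → best response Embargo.
Country A against Medium: payoffs 61, 88, 16, 44 → best response Medium.
Country B against Low: payoffs 99, 90, 54 → best response Free.
Country B against Medium: payoffs 76, 48, 92 → best response Medium.
Country B against High: payoffs 37, 89, 12 → best response Low.
Country B against Embargo: payoffs 83, 69, 96 → best response Medium.
Mutual best responses: (Medium, Medium).

The unique pure-strategy Nash equilibrium is (Medium, Medium).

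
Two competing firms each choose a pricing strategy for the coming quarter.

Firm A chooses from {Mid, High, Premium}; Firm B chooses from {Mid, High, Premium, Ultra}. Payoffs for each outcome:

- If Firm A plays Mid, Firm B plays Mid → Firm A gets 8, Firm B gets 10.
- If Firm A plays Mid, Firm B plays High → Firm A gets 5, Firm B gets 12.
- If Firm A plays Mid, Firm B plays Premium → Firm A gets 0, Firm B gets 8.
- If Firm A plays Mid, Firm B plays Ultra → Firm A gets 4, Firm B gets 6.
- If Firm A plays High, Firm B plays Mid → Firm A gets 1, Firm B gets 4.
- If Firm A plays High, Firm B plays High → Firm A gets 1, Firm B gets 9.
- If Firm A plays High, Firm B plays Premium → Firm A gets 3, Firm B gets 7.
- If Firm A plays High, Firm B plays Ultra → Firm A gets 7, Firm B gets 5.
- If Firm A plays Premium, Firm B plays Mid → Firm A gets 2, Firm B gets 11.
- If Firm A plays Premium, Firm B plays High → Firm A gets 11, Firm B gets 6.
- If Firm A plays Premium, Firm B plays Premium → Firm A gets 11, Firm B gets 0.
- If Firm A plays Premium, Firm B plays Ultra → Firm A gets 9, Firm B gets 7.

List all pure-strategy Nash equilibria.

Firm A against Mid: payoffs 8, 1, 2 → best response Mid.
Firm A against High: payoffs 5, 1, 11 → best response Premium.
Firm A against Premium: payoffs 0, 3, 11 → best response Premium.
Firm A against Ultra: payoffs 4, 7, 9 → best response Premium.
Firm B against Mid: payoffs 10, 12, 8, 6 → best response High.
Firm B against High: payoffs 4, 9, 7, 5 → best response High.
Firm B against Premium: payoffs 11, 6, 0, 7 → best response Mid.
No profile is a mutual best response for all players.

There is no pure-strategy Nash equilibrium.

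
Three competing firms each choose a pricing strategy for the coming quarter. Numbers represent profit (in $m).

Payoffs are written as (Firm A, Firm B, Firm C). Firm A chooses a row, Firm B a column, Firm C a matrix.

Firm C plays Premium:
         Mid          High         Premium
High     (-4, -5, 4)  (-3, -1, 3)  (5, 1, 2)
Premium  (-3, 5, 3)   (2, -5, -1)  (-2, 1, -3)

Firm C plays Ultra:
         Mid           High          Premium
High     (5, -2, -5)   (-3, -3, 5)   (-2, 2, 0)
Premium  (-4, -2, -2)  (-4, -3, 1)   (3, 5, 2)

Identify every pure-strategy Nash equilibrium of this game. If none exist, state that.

The pure Nash equilibria are (High, Premium, Premium), (Premium, Mid, Premium), (Premium, Premium, Ultra).

For each strategy profile, look for a profitable unilateral deviation.
(High, Mid, Premium): Firm A can switch to Premium (-4 → -3). Not NE.
(High, Mid, Ultra): Firm B can switch to Premium (-2 → 2). Not NE.
(High, High, Premium): Firm A can switch to Premium (-3 → 2). Not NE.
(High, High, Ultra): Firm B can switch to Mid (-3 → -2). Not NE.
(High, Premium, Premium): Firm A gets 5, best alternative -2; Firm B gets 1, best alternative -1; Firm C gets 2, best alternative 0. No profitable deviation — NE.
(High, Premium, Ultra): Firm A can switch to Premium (-2 → 3). Not NE.
(Premium, Mid, Premium): Firm A gets -3, best alternative -4; Firm B gets 5, best alternative 1; Firm C gets 3, best alternative -2. No profitable deviation — NE.
(Premium, Mid, Ultra): Firm A can switch to High (-4 → 5). Not NE.
(Premium, Premium, Ultra): Firm A gets 3, best alternative -2; Firm B gets 5, best alternative -2; Firm C gets 2, best alternative -3. No profitable deviation — NE.
(The remaining 3 profiles each have a profitable deviation by the same check.)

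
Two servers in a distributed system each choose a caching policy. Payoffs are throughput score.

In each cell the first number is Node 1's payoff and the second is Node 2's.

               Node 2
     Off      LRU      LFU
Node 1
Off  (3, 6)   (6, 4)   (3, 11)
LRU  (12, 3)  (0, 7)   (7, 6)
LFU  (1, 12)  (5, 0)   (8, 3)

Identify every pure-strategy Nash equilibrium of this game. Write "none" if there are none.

Node 1 against Off: payoffs 3, 12, 1 → best response LRU.
Node 1 against LRU: payoffs 6, 0, 5 → best response Off.
Node 1 against LFU: payoffs 3, 7, 8 → best response LFU.
Node 2 against Off: payoffs 6, 4, 11 → best response LFU.
Node 2 against LRU: payoffs 3, 7, 6 → best response LRU.
Node 2 against LFU: payoffs 12, 0, 3 → best response Off.
No profile is a mutual best response for all players.

none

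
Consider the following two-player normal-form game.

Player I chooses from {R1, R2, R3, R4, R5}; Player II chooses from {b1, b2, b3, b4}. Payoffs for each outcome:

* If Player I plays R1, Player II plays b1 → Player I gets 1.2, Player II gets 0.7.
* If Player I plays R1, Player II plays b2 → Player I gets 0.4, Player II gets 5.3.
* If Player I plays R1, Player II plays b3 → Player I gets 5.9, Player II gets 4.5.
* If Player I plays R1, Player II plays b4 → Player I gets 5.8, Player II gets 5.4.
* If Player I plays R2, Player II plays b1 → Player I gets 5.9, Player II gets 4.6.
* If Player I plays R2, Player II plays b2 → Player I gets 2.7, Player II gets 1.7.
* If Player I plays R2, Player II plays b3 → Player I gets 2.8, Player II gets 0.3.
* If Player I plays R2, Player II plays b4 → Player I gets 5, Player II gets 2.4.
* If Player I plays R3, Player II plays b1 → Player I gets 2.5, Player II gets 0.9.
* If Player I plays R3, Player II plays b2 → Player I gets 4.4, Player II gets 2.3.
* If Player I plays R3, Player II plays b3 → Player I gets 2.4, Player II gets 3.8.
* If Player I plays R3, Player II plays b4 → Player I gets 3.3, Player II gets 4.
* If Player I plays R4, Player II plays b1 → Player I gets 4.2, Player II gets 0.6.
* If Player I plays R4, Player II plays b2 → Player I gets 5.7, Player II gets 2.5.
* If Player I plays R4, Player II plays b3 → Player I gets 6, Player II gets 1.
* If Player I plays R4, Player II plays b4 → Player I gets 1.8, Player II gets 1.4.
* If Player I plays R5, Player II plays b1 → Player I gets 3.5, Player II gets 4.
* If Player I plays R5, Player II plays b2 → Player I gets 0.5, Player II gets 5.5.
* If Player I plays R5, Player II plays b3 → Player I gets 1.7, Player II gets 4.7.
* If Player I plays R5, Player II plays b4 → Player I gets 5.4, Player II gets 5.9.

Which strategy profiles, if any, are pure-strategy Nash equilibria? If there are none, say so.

For each strategy profile, look for a profitable unilateral deviation.
(R1, b1): Player I can switch to R2 (1.2 → 5.9). Not NE.
(R1, b2): Player I can switch to R2 (0.4 → 2.7). Not NE.
(R1, b3): Player I can switch to R4 (5.9 → 6). Not NE.
(R1, b4): Player I gets 5.8, best alternative 5.4; Player II gets 5.4, best alternative 5.3. No profitable deviation — NE.
(R2, b1): Player I gets 5.9, best alternative 4.2; Player II gets 4.6, best alternative 2.4. No profitable deviation — NE.
(R2, b2): Player I can switch to R3 (2.7 → 4.4). Not NE.
(R2, b3): Player I can switch to R1 (2.8 → 5.9). Not NE.
(R2, b4): Player I can switch to R1 (5 → 5.8). Not NE.
(R3, b1): Player I can switch to R2 (2.5 → 5.9). Not NE.
(R3, b2): Player I can switch to R4 (4.4 → 5.7). Not NE.
(R3, b3): Player I can switch to R1 (2.4 → 5.9). Not NE.
(R3, b4): Player I can switch to R1 (3.3 → 5.8). Not NE.
(R4, b2): Player I gets 5.7, best alternative 4.4; Player II gets 2.5, best alternative 1.4. No profitable deviation — NE.
(The remaining 7 profiles each have a profitable deviation by the same check.)

(R1, b4), (R2, b1), (R4, b2)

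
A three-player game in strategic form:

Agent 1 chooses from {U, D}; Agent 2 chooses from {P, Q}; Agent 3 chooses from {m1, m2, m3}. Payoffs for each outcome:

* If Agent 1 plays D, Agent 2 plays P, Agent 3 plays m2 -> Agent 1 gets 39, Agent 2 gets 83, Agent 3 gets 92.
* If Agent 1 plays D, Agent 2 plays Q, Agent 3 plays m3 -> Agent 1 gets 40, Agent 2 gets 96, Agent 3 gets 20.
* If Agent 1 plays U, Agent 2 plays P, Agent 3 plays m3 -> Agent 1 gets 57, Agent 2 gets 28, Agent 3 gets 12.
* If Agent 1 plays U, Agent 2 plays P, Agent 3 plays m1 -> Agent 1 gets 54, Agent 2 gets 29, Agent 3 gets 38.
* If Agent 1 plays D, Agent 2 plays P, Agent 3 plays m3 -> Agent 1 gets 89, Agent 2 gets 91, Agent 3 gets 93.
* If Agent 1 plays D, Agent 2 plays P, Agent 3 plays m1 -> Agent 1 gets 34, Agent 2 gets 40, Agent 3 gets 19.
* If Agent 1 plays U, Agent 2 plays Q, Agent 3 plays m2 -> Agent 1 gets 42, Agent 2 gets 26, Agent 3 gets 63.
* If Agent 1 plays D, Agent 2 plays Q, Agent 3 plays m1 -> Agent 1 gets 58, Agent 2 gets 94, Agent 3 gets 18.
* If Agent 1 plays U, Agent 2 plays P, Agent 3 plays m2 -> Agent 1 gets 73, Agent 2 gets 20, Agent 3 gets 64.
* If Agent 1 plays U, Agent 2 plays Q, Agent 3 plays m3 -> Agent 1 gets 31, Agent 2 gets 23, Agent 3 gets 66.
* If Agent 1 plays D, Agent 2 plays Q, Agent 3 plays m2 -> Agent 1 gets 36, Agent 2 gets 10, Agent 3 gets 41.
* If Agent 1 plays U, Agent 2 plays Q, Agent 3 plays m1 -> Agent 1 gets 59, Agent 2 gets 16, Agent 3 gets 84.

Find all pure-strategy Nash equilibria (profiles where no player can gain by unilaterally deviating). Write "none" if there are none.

This game has no pure Nash equilibrium.

(U, P, m1): Agent 3 can switch to m2 (38 → 64). Not NE.
(U, P, m2): Agent 2 can switch to Q (20 → 26). Not NE.
(U, P, m3): Agent 1 can switch to D (57 → 89). Not NE.
(U, Q, m1): Agent 2 can switch to P (16 → 29). Not NE.
(U, Q, m2): Agent 3 can switch to m1 (63 → 84). Not NE.
(U, Q, m3): Agent 1 can switch to D (31 → 40). Not NE.
(The remaining 6 profiles each have a profitable deviation by the same check.)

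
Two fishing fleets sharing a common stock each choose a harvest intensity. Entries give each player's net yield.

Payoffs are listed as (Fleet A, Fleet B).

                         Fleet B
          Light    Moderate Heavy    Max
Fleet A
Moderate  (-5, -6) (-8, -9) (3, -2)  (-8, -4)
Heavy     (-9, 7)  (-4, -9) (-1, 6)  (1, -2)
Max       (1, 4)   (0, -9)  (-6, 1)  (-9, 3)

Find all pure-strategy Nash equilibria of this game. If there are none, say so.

(Moderate, Heavy), (Max, Light)

(Moderate, Light): Fleet A can switch to Max (-5 → 1). Not NE.
(Moderate, Moderate): Fleet A can switch to Heavy (-8 → -4). Not NE.
(Moderate, Heavy): Fleet A gets 3, best alternative -1; Fleet B gets -2, best alternative -4. No profitable deviation — NE.
(Moderate, Max): Fleet A can switch to Heavy (-8 → 1). Not NE.
(Heavy, Light): Fleet A can switch to Moderate (-9 → -5). Not NE.
(Heavy, Moderate): Fleet A can switch to Max (-4 → 0). Not NE.
(Heavy, Heavy): Fleet A can switch to Moderate (-1 → 3). Not NE.
(Heavy, Max): Fleet B can switch to Light (-2 → 7). Not NE.
(Max, Light): Fleet A gets 1, best alternative -5; Fleet B gets 4, best alternative 3. No profitable deviation — NE.
(Max, Moderate): Fleet B can switch to Light (-9 → 4). Not NE.
(Max, Heavy): Fleet A can switch to Moderate (-6 → 3). Not NE.
(Max, Max): Fleet A can switch to Moderate (-9 → -8). Not NE.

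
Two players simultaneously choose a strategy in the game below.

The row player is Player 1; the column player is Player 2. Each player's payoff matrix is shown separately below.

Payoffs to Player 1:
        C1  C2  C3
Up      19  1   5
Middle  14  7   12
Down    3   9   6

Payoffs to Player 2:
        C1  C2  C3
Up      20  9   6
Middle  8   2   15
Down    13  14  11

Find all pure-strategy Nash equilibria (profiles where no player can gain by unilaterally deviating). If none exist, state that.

The pure Nash equilibria are (Up, C1), (Middle, C3), (Down, C2).

Player 1 against C1: payoffs 19, 14, 3 → best response Up.
Player 1 against C2: payoffs 1, 7, 9 → best response Down.
Player 1 against C3: payoffs 5, 12, 6 → best response Middle.
Player 2 against Up: payoffs 20, 9, 6 → best response C1.
Player 2 against Middle: payoffs 8, 2, 15 → best response C3.
Player 2 against Down: payoffs 13, 14, 11 → best response C2.
Mutual best responses: (Up, C1); (Middle, C3); (Down, C2).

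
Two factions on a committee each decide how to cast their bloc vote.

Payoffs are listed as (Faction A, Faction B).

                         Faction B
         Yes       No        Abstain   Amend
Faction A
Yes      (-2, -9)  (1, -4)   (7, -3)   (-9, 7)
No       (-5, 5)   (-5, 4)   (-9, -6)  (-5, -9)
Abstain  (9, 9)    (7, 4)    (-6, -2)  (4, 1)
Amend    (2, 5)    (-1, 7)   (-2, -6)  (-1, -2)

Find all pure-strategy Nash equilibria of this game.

(Yes, Yes): Faction A can switch to Abstain (-2 → 9). Not NE.
(Yes, No): Faction A can switch to Abstain (1 → 7). Not NE.
(Yes, Abstain): Faction B can switch to Amend (-3 → 7). Not NE.
(Yes, Amend): Faction A can switch to No (-9 → -5). Not NE.
(No, Yes): Faction A can switch to Yes (-5 → -2). Not NE.
(No, No): Faction A can switch to Yes (-5 → 1). Not NE.
(Abstain, Yes): Faction A gets 9, best alternative 2; Faction B gets 9, best alternative 4. No profitable deviation — NE.
(The remaining 9 profiles each have a profitable deviation by the same check.)

Pure NE: (Abstain, Yes)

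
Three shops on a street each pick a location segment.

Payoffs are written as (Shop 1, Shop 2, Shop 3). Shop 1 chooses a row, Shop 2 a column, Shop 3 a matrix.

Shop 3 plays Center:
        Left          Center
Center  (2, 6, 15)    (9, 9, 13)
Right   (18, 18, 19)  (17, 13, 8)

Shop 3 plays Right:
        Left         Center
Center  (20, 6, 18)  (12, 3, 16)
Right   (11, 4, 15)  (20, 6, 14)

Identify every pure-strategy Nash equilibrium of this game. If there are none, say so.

Shop 1 against (Left, Center): payoffs 2, 18 → best response Right.
Shop 1 against (Left, Right): payoffs 20, 11 → best response Center.
Shop 1 against (Center, Center): payoffs 9, 17 → best response Right.
Shop 1 against (Center, Right): payoffs 12, 20 → best response Right.
Shop 2 against (Center, Center): payoffs 6, 9 → best response Center.
Shop 2 against (Center, Right): payoffs 6, 3 → best response Left.
Shop 2 against (Right, Center): payoffs 18, 13 → best response Left.
Shop 2 against (Right, Right): payoffs 4, 6 → best response Center.
Shop 3 against (Center, Left): payoffs 15, 18 → best response Right.
Shop 3 against (Center, Center): payoffs 13, 16 → best response Right.
Shop 3 against (Right, Left): payoffs 19, 15 → best response Center.
Shop 3 against (Right, Center): payoffs 8, 14 → best response Right.
Mutual best responses: (Center, Left, Right); (Right, Left, Center); (Right, Center, Right).

Pure-strategy Nash equilibria: (Center, Left, Right) and (Right, Left, Center) and (Right, Center, Right)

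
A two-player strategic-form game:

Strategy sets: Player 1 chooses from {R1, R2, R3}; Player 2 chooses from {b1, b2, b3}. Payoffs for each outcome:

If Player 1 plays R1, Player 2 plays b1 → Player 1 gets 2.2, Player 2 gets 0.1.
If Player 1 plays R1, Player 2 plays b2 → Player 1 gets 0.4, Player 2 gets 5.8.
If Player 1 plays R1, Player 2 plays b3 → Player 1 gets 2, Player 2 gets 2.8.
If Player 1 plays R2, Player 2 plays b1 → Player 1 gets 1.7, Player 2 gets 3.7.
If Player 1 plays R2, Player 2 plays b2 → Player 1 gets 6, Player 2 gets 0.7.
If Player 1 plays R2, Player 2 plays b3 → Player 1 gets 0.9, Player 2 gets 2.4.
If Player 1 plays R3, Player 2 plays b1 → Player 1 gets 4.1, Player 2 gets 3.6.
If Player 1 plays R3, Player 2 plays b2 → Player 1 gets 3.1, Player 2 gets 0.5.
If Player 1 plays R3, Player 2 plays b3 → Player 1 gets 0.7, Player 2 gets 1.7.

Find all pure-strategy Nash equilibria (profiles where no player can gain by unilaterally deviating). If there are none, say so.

Player 1 against b1: payoffs 2.2, 1.7, 4.1 → best response R3.
Player 1 against b2: payoffs 0.4, 6, 3.1 → best response R2.
Player 1 against b3: payoffs 2, 0.9, 0.7 → best response R1.
Player 2 against R1: payoffs 0.1, 5.8, 2.8 → best response b2.
Player 2 against R2: payoffs 3.7, 0.7, 2.4 → best response b1.
Player 2 against R3: payoffs 3.6, 0.5, 1.7 → best response b1.
Mutual best responses: (R3, b1).

(R3, b1)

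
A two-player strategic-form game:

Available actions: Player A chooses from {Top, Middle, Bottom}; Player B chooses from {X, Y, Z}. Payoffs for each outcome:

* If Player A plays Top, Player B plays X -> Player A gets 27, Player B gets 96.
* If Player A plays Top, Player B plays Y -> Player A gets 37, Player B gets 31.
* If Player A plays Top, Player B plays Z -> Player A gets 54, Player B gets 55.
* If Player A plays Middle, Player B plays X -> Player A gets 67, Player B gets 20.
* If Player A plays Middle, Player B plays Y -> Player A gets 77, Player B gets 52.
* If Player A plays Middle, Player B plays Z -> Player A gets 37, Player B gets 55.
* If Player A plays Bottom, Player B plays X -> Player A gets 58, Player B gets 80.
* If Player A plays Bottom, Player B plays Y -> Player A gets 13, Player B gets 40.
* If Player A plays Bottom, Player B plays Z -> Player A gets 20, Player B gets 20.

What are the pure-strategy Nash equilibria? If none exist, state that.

Check each profile: it is a Nash equilibrium iff no player can strictly gain by switching unilaterally.
(Top, X): Player A can switch to Middle (27 → 67). Not NE.
(Top, Y): Player A can switch to Middle (37 → 77). Not NE.
(Top, Z): Player B can switch to X (55 → 96). Not NE.
(Middle, X): Player B can switch to Y (20 → 52). Not NE.
(Middle, Y): Player B can switch to Z (52 → 55). Not NE.
(Middle, Z): Player A can switch to Top (37 → 54). Not NE.
(Bottom, X): Player A can switch to Middle (58 → 67). Not NE.
(Bottom, Y): Player A can switch to Top (13 → 37). Not NE.
(The remaining 1 profile has a profitable deviation by the same check.)

There is no pure-strategy Nash equilibrium.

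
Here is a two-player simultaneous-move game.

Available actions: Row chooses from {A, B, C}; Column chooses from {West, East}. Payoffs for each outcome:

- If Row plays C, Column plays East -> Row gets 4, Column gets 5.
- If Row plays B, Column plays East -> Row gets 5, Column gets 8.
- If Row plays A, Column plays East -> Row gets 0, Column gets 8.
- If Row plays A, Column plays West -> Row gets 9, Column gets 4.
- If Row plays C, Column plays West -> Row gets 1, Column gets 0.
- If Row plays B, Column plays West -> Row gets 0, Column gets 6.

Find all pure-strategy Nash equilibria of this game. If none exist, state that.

The unique pure-strategy Nash equilibrium is (B, East).

Mark each player's best response to every combination of opponents' strategies; a profile where every player is best-responding is a pure Nash equilibrium.
Row against West: payoffs 9, 0, 1 → best response A.
Row against East: payoffs 0, 5, 4 → best response B.
Column against A: payoffs 4, 8 → best response East.
Column against B: payoffs 6, 8 → best response East.
Column against C: payoffs 0, 5 → best response East.
Mutual best responses: (B, East).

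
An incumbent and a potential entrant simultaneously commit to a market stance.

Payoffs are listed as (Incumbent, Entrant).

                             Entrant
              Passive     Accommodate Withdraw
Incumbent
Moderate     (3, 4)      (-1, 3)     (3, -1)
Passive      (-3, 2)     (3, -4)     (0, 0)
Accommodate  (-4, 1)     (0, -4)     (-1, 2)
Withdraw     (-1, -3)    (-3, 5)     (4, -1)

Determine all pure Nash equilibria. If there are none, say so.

(Moderate, Passive)

For each strategy profile, look for a profitable unilateral deviation.
(Moderate, Passive): Incumbent gets 3, best alternative -1; Entrant gets 4, best alternative 3. No profitable deviation — NE.
(Moderate, Accommodate): Incumbent can switch to Passive (-1 → 3). Not NE.
(Moderate, Withdraw): Incumbent can switch to Withdraw (3 → 4). Not NE.
(Passive, Passive): Incumbent can switch to Moderate (-3 → 3). Not NE.
(Passive, Accommodate): Entrant can switch to Passive (-4 → 2). Not NE.
(Passive, Withdraw): Incumbent can switch to Moderate (0 → 3). Not NE.
(Accommodate, Passive): Incumbent can switch to Moderate (-4 → 3). Not NE.
(Accommodate, Accommodate): Incumbent can switch to Passive (0 → 3). Not NE.
(Accommodate, Withdraw): Incumbent can switch to Moderate (-1 → 3). Not NE.
(Withdraw, Passive): Incumbent can switch to Moderate (-1 → 3). Not NE.
(Withdraw, Accommodate): Incumbent can switch to Moderate (-3 → -1). Not NE.
(The remaining 1 profile has a profitable deviation by the same check.)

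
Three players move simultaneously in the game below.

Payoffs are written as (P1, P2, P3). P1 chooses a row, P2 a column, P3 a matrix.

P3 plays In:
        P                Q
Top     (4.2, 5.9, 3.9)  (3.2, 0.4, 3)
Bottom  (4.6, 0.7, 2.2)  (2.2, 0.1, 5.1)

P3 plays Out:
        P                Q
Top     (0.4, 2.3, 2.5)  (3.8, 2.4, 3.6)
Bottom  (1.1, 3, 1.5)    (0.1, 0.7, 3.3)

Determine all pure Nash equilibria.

(Top, Q, Out); (Bottom, P, In)

For each player, find the best response to each opponent profile; mutual best responses are the pure NE.
P1 against (P, In): payoffs 4.2, 4.6 → best response Bottom.
P1 against (P, Out): payoffs 0.4, 1.1 → best response Bottom.
P1 against (Q, In): payoffs 3.2, 2.2 → best response Top.
P1 against (Q, Out): payoffs 3.8, 0.1 → best response Top.
P2 against (Top, In): payoffs 5.9, 0.4 → best response P.
P2 against (Top, Out): payoffs 2.3, 2.4 → best response Q.
P2 against (Bottom, In): payoffs 0.7, 0.1 → best response P.
P2 against (Bottom, Out): payoffs 3, 0.7 → best response P.
P3 against (Top, P): payoffs 3.9, 2.5 → best response In.
P3 against (Top, Q): payoffs 3, 3.6 → best response Out.
P3 against (Bottom, P): payoffs 2.2, 1.5 → best response In.
P3 against (Bottom, Q): payoffs 5.1, 3.3 → best response In.
Mutual best responses: (Top, Q, Out); (Bottom, P, In).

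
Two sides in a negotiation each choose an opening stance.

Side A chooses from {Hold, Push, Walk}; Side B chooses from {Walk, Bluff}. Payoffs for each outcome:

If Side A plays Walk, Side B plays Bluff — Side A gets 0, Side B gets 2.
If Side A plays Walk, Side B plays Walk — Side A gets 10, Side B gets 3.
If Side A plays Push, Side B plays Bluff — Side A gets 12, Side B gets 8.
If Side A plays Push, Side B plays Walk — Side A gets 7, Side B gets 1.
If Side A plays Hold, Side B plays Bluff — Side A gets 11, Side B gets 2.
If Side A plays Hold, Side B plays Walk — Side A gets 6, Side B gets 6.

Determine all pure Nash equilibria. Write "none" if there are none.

Side A against Walk: payoffs 6, 7, 10 → best response Walk.
Side A against Bluff: payoffs 11, 12, 0 → best response Push.
Side B against Hold: payoffs 6, 2 → best response Walk.
Side B against Push: payoffs 1, 8 → best response Bluff.
Side B against Walk: payoffs 3, 2 → best response Walk.
Mutual best responses: (Push, Bluff); (Walk, Walk).

Pure-strategy Nash equilibria: (Push, Bluff) and (Walk, Walk)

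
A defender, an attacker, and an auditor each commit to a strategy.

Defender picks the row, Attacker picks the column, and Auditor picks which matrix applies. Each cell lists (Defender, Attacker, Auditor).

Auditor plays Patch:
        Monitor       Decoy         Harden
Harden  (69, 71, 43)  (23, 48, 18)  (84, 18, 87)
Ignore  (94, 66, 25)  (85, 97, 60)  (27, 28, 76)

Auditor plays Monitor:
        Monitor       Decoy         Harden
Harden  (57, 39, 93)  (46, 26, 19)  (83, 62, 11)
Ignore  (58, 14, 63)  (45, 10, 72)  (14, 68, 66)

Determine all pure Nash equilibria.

This game has no pure Nash equilibrium.

Mark each player's best response to every combination of opponents' strategies; a profile where every player is best-responding is a pure Nash equilibrium.
Defender against (Monitor, Patch): payoffs 69, 94 → best response Ignore.
Defender against (Monitor, Monitor): payoffs 57, 58 → best response Ignore.
Defender against (Decoy, Patch): payoffs 23, 85 → best response Ignore.
Defender against (Decoy, Monitor): payoffs 46, 45 → best response Harden.
Defender against (Harden, Patch): payoffs 84, 27 → best response Harden.
Defender against (Harden, Monitor): payoffs 83, 14 → best response Harden.
Attacker against (Harden, Patch): payoffs 71, 48, 18 → best response Monitor.
Attacker against (Harden, Monitor): payoffs 39, 26, 62 → best response Harden.
Attacker against (Ignore, Patch): payoffs 66, 97, 28 → best response Decoy.
Attacker against (Ignore, Monitor): payoffs 14, 10, 68 → best response Harden.
Auditor against (Harden, Monitor): payoffs 43, 93 → best response Monitor.
Auditor against (Harden, Decoy): payoffs 18, 19 → best response Monitor.
Auditor against (Harden, Harden): payoffs 87, 11 → best response Patch.
Auditor against (Ignore, Monitor): payoffs 25, 63 → best response Monitor.
Auditor against (Ignore, Decoy): payoffs 60, 72 → best response Monitor.
Auditor against (Ignore, Harden): payoffs 76, 66 → best response Patch.
No profile is a mutual best response for all players.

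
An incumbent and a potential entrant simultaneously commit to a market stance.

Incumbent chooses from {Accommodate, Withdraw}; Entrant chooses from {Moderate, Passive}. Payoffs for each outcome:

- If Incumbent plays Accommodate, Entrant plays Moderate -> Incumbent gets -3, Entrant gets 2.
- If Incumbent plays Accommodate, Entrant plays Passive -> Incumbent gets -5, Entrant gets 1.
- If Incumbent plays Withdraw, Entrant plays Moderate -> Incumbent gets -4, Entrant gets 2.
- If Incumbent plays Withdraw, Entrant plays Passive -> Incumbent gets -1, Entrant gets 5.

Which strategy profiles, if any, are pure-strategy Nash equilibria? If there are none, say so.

Mark each player's best response to every combination of opponents' strategies; a profile where every player is best-responding is a pure Nash equilibrium.
Incumbent against Moderate: payoffs -3, -4 → best response Accommodate.
Incumbent against Passive: payoffs -5, -1 → best response Withdraw.
Entrant against Accommodate: payoffs 2, 1 → best response Moderate.
Entrant against Withdraw: payoffs 2, 5 → best response Passive.
Mutual best responses: (Accommodate, Moderate); (Withdraw, Passive).

Pure-strategy Nash equilibria: (Accommodate, Moderate); (Withdraw, Passive)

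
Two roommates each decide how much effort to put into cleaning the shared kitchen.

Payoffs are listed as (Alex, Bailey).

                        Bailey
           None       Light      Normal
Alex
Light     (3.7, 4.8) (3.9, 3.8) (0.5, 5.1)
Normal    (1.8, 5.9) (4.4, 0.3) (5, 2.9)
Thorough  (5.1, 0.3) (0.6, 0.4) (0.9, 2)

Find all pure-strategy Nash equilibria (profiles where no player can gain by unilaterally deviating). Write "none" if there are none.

No pure-strategy Nash equilibrium.

For each strategy profile, look for a profitable unilateral deviation.
(Light, None): Alex can switch to Thorough (3.7 → 5.1). Not NE.
(Light, Light): Alex can switch to Normal (3.9 → 4.4). Not NE.
(Light, Normal): Alex can switch to Normal (0.5 → 5). Not NE.
(Normal, None): Alex can switch to Light (1.8 → 3.7). Not NE.
(Normal, Light): Bailey can switch to None (0.3 → 5.9). Not NE.
(Normal, Normal): Bailey can switch to None (2.9 → 5.9). Not NE.
(Thorough, None): Bailey can switch to Light (0.3 → 0.4). Not NE.
(Thorough, Light): Alex can switch to Light (0.6 → 3.9). Not NE.
(The remaining 1 profile has a profitable deviation by the same check.)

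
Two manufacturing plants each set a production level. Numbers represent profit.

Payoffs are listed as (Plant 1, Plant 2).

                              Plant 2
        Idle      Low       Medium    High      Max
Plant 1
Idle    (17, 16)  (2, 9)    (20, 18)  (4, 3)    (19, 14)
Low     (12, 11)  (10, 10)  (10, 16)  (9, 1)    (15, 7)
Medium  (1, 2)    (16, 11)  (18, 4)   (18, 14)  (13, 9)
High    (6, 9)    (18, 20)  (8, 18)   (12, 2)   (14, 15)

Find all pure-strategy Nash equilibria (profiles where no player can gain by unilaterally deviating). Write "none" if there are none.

(Idle, Idle): Plant 2 can switch to Medium (16 → 18). Not NE.
(Idle, Low): Plant 1 can switch to Low (2 → 10). Not NE.
(Idle, Medium): Plant 1 gets 20, best alternative 18; Plant 2 gets 18, best alternative 16. No profitable deviation — NE.
(Idle, High): Plant 1 can switch to Low (4 → 9). Not NE.
(Idle, Max): Plant 2 can switch to Idle (14 → 16). Not NE.
(Low, Idle): Plant 1 can switch to Idle (12 → 17). Not NE.
(Low, Low): Plant 1 can switch to Medium (10 → 16). Not NE.
(Low, Medium): Plant 1 can switch to Idle (10 → 20). Not NE.
(Low, High): Plant 1 can switch to Medium (9 → 18). Not NE.
(Low, Max): Plant 1 can switch to Idle (15 → 19). Not NE.
(Medium, Idle): Plant 1 can switch to Idle (1 → 17). Not NE.
(Medium, High): Plant 1 gets 18, best alternative 12; Plant 2 gets 14, best alternative 11. No profitable deviation — NE.
(High, Low): Plant 1 gets 18, best alternative 16; Plant 2 gets 20, best alternative 18. No profitable deviation — NE.
(The remaining 7 profiles each have a profitable deviation by the same check.)

The pure Nash equilibria are (Idle, Medium); (Medium, High); (High, Low).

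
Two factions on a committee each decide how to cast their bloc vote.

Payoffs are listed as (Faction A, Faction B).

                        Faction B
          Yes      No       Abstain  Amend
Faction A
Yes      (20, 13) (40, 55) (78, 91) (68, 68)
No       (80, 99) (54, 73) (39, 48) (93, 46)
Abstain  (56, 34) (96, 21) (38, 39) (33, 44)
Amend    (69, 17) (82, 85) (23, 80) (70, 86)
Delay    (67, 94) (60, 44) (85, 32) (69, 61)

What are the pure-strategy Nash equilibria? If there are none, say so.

(No, Yes)

Faction A against Yes: payoffs 20, 80, 56, 69, 67 → best response No.
Faction A against No: payoffs 40, 54, 96, 82, 60 → best response Abstain.
Faction A against Abstain: payoffs 78, 39, 38, 23, 85 → best response Delay.
Faction A against Amend: payoffs 68, 93, 33, 70, 69 → best response No.
Faction B against Yes: payoffs 13, 55, 91, 68 → best response Abstain.
Faction B against No: payoffs 99, 73, 48, 46 → best response Yes.
Faction B against Abstain: payoffs 34, 21, 39, 44 → best response Amend.
Faction B against Amend: payoffs 17, 85, 80, 86 → best response Amend.
Faction B against Delay: payoffs 94, 44, 32, 61 → best response Yes.
Mutual best responses: (No, Yes).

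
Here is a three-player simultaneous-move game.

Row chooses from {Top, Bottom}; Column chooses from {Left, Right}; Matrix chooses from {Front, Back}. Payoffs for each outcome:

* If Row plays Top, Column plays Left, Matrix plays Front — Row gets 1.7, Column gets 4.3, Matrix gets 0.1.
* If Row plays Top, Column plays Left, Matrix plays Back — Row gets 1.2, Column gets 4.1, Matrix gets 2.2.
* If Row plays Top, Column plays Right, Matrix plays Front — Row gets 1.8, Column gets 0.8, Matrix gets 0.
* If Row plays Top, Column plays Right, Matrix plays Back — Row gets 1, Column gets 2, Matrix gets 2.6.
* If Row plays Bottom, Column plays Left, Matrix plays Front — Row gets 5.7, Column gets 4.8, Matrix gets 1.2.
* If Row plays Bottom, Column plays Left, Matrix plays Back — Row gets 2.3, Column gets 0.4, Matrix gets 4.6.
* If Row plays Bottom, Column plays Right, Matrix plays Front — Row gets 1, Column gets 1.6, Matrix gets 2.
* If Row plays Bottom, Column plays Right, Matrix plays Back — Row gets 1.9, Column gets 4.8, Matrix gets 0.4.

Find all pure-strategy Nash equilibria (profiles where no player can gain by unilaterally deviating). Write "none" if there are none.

(Top, Left, Front): Row can switch to Bottom (1.7 → 5.7). Not NE.
(Top, Left, Back): Row can switch to Bottom (1.2 → 2.3). Not NE.
(Top, Right, Front): Column can switch to Left (0.8 → 4.3). Not NE.
(Top, Right, Back): Row can switch to Bottom (1 → 1.9). Not NE.
(Bottom, Left, Front): Matrix can switch to Back (1.2 → 4.6). Not NE.
(Bottom, Left, Back): Column can switch to Right (0.4 → 4.8). Not NE.
(Bottom, Right, Front): Row can switch to Top (1 → 1.8). Not NE.
(Bottom, Right, Back): Matrix can switch to Front (0.4 → 2). Not NE.

There is no pure-strategy Nash equilibrium.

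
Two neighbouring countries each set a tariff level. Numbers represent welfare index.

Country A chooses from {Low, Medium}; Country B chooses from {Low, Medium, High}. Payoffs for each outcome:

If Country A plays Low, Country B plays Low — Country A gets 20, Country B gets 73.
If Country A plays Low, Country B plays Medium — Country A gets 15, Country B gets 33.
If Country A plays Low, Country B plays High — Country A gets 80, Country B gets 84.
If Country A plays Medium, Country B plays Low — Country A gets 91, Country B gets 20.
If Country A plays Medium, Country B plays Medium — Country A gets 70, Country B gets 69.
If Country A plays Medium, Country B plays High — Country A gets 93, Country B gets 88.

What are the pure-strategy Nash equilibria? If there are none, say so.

Check each profile: it is a Nash equilibrium iff no player can strictly gain by switching unilaterally.
(Low, Low): Country A can switch to Medium (20 → 91). Not NE.
(Low, Medium): Country A can switch to Medium (15 → 70). Not NE.
(Low, High): Country A can switch to Medium (80 → 93). Not NE.
(Medium, Low): Country B can switch to Medium (20 → 69). Not NE.
(Medium, Medium): Country B can switch to High (69 → 88). Not NE.
(Medium, High): Country A gets 93, best alternative 80; Country B gets 88, best alternative 69. No profitable deviation — NE.

(Medium, High)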